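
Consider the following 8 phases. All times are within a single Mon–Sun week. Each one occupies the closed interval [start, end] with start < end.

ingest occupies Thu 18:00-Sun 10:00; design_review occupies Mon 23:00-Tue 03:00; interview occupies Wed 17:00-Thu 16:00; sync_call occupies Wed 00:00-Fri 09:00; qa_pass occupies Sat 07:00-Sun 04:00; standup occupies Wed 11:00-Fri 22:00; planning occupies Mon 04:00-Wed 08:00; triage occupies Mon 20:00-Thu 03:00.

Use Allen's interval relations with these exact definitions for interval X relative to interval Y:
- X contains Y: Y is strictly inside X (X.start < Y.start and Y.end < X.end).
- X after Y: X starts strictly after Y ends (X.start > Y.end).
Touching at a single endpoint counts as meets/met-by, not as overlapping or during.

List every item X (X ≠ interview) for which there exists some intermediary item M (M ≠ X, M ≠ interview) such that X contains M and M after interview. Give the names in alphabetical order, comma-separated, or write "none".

ingest

Target interview = [Wed 17:00, Thu 16:00].
Intermediaries M with M after interview: ingest, qa_pass.
Via ingest — items with X contains ingest: none.
Via qa_pass — items with X contains qa_pass: ingest.
Union: ingest.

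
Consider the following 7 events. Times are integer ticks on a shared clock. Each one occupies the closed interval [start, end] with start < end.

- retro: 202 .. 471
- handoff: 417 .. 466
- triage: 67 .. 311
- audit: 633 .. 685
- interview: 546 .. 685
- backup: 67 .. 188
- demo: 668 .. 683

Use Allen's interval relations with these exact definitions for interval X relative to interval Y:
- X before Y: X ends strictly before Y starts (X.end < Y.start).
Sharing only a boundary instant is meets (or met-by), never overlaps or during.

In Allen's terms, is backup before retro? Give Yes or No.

Yes

backup = [67, 188], retro = [202, 471].
Actual relation of backup to retro: before.
Asked whether 'before' holds → Yes.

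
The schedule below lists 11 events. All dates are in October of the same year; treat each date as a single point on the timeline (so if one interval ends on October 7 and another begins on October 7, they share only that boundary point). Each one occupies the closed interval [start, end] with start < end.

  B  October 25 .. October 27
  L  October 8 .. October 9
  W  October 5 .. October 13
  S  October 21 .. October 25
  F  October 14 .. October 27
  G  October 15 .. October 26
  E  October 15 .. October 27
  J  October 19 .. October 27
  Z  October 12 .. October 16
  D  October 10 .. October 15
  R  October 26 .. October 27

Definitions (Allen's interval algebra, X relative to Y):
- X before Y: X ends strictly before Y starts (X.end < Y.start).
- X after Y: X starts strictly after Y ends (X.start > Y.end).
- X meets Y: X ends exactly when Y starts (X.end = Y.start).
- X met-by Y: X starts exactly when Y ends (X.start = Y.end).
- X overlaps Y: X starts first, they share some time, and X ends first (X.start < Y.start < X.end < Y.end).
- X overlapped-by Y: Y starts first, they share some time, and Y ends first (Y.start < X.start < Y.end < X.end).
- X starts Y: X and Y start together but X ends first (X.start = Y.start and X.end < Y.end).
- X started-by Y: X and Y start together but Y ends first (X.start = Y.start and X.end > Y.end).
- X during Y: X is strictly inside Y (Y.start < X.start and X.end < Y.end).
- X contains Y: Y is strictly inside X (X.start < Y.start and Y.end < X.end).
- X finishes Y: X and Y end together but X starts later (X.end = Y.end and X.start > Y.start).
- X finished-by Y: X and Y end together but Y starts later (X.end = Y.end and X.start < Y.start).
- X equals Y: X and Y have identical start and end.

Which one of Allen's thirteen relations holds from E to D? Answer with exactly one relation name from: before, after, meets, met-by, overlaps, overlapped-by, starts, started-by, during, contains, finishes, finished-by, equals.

met-by

E = [October 15, October 27]; D = [October 10, October 15].
Compare endpoints: E.start > D.start, E.start = D.end, E.end > D.start, E.end > D.end.
That pattern is 'met-by'.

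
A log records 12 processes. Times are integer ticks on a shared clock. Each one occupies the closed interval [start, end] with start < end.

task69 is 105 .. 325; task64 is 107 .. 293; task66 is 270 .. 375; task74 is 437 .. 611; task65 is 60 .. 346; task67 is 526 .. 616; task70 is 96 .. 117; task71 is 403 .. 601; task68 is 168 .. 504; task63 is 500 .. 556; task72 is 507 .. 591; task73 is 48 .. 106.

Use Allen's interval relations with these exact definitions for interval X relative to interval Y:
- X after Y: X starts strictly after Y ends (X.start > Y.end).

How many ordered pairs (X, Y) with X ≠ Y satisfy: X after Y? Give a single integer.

Checking all 132 ordered pairs for relation 'after'; matching pairs in alphabetical order:
(task63, task64): task63 after task64 ✓
(task63, task65): task63 after task65 ✓
(task63, task66): task63 after task66 ✓
(task63, task69): task63 after task69 ✓
(task63, task70): task63 after task70 ✓
(task63, task73): task63 after task73 ✓
(task64, task73): task64 after task73 ✓
(task66, task70): task66 after task70 ✓
(task66, task73): task66 after task73 ✓
(task67, task64): task67 after task64 ✓
(task67, task65): task67 after task65 ✓
(task67, task66): task67 after task66 ✓
(task67, task68): task67 after task68 ✓
(task67, task69): task67 after task69 ✓
(task67, task70): task67 after task70 ✓
(task67, task73): task67 after task73 ✓
(task68, task70): task68 after task70 ✓
(task68, task73): task68 after task73 ✓
(task71, task64): task71 after task64 ✓
(task71, task65): task71 after task65 ✓
(task71, task66): task71 after task66 ✓
(task71, task69): task71 after task69 ✓
(task71, task70): task71 after task70 ✓
(task71, task73): task71 after task73 ✓
... plus 13 further pairs not listed.
Count: 37.

37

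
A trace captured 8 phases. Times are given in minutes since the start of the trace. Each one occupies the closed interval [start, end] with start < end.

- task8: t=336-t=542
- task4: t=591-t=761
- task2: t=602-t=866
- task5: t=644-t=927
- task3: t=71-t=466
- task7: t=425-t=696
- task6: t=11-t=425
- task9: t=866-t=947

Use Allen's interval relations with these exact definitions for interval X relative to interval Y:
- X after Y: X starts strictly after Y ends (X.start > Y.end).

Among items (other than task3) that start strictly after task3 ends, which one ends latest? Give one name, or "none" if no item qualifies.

Target task3 = [t=71, t=466].
task2 [t=602, t=866] → after → candidate.
task4 [t=591, t=761] → after → candidate.
task5 [t=644, t=927] → after → candidate.
task6 [t=11, t=425] → overlaps → excluded.
task7 [t=425, t=696] → overlapped-by → excluded.
task8 [t=336, t=542] → overlapped-by → excluded.
task9 [t=866, t=947] → after → candidate.
Among candidates, latest end is t=947 → task9.

task9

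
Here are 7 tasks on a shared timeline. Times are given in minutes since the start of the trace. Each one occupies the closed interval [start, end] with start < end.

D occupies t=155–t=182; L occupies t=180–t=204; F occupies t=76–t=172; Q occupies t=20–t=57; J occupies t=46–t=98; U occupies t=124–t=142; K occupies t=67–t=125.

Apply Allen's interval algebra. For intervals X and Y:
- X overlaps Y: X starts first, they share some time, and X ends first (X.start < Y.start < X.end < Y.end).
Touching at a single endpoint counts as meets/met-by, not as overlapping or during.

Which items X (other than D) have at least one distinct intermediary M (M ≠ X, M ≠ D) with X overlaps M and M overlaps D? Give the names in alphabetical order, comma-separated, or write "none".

J, K

Target D = [t=155, t=182].
Intermediaries M with M overlaps D: F.
Via F — items with X overlaps F: J, K.
Union: J, K.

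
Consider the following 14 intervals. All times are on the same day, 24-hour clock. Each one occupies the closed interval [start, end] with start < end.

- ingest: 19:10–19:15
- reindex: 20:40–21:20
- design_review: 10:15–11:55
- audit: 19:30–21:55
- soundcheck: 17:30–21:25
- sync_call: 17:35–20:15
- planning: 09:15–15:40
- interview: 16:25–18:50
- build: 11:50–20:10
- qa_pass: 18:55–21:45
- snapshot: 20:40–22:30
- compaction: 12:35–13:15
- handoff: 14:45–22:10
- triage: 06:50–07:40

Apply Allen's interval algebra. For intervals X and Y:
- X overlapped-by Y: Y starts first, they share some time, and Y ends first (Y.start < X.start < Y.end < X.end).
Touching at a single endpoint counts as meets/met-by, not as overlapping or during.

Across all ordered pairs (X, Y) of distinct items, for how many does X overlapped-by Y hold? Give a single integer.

19

Checking all 182 ordered pairs for relation 'overlapped-by'; matching pairs in alphabetical order:
(audit, build): audit overlapped-by build ✓
(audit, qa_pass): audit overlapped-by qa_pass ✓
(audit, soundcheck): audit overlapped-by soundcheck ✓
(audit, sync_call): audit overlapped-by sync_call ✓
(build, design_review): build overlapped-by design_review ✓
(build, planning): build overlapped-by planning ✓
(handoff, build): handoff overlapped-by build ✓
(handoff, planning): handoff overlapped-by planning ✓
(qa_pass, build): qa_pass overlapped-by build ✓
(qa_pass, soundcheck): qa_pass overlapped-by soundcheck ✓
(qa_pass, sync_call): qa_pass overlapped-by sync_call ✓
(snapshot, audit): snapshot overlapped-by audit ✓
(snapshot, handoff): snapshot overlapped-by handoff ✓
(snapshot, qa_pass): snapshot overlapped-by qa_pass ✓
(snapshot, soundcheck): snapshot overlapped-by soundcheck ✓
(soundcheck, build): soundcheck overlapped-by build ✓
(soundcheck, interview): soundcheck overlapped-by interview ✓
(sync_call, build): sync_call overlapped-by build ✓
(sync_call, interview): sync_call overlapped-by interview ✓
Count: 19.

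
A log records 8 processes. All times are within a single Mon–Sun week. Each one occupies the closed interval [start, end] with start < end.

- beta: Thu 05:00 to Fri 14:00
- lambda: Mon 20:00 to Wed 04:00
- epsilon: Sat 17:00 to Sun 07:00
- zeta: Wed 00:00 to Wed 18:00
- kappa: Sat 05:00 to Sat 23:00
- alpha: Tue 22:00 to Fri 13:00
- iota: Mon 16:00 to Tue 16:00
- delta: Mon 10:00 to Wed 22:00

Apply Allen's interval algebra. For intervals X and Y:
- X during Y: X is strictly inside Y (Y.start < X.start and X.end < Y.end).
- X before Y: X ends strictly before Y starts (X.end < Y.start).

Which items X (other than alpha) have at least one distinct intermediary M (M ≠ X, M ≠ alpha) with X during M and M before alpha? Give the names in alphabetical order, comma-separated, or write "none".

Target alpha = [Tue 22:00, Fri 13:00].
Intermediaries M with M before alpha: iota.
Via iota — items with X during iota: none.
Union: none.

none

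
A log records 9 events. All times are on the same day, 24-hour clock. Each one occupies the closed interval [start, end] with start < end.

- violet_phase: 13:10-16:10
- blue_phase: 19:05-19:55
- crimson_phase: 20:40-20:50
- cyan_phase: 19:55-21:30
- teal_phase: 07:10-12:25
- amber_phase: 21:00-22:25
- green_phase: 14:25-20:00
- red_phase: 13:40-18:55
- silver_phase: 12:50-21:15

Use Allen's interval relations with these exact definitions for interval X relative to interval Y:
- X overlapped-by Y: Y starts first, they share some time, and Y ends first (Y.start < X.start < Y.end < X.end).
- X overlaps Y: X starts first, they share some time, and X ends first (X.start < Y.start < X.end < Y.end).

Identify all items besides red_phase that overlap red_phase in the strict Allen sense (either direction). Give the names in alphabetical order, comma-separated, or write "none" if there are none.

Target red_phase = [13:40, 18:55].
amber_phase [21:00, 22:25] → after → no.
blue_phase [19:05, 19:55] → after → no.
crimson_phase [20:40, 20:50] → after → no.
cyan_phase [19:55, 21:30] → after → no.
green_phase [14:25, 20:00] → overlapped-by → yes.
silver_phase [12:50, 21:15] → contains → no.
teal_phase [07:10, 12:25] → before → no.
violet_phase [13:10, 16:10] → overlaps → yes.
Result: green_phase, violet_phase.

green_phase, violet_phase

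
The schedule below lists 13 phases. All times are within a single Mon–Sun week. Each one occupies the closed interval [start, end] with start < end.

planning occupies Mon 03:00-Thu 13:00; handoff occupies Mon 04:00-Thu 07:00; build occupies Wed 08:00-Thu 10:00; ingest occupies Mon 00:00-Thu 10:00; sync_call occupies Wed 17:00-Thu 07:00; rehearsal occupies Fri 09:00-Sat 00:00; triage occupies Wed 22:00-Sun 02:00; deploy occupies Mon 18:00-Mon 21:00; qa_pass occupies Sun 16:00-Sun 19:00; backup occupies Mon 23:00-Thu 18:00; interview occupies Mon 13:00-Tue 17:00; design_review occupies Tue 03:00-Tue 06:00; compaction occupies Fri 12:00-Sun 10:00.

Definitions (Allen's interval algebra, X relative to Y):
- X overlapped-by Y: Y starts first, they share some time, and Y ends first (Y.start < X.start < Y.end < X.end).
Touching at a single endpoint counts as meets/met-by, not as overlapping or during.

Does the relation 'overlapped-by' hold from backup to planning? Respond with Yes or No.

backup = [Mon 23:00, Thu 18:00], planning = [Mon 03:00, Thu 13:00].
Actual relation of backup to planning: overlapped-by.
Asked whether 'overlapped-by' holds → Yes.

Yes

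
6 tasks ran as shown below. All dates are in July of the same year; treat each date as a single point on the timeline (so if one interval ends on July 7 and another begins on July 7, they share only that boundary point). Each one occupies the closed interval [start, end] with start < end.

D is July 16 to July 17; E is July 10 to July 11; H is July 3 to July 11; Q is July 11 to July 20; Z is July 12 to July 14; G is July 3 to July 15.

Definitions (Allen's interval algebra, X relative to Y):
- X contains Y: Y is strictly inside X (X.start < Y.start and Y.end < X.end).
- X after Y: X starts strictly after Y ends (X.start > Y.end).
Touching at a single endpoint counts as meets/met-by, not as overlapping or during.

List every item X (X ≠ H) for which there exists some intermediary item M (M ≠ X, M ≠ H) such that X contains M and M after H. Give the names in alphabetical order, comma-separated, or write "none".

G, Q

Target H = [July 3, July 11].
Intermediaries M with M after H: D, Z.
Via D — items with X contains D: Q.
Via Z — items with X contains Z: G, Q.
Union: G, Q.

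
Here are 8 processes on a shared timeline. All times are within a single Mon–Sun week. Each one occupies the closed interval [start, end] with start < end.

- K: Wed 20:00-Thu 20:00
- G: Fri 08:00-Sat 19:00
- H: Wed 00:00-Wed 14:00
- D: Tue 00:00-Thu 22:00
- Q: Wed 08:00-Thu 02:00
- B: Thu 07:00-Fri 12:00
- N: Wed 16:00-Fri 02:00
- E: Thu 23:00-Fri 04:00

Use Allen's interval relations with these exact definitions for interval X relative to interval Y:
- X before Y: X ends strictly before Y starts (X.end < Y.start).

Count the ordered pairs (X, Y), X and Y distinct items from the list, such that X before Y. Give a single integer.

14

Checking all 56 ordered pairs for relation 'before'; matching pairs in alphabetical order:
(D, E): D before E ✓
(D, G): D before G ✓
(E, G): E before G ✓
(H, B): H before B ✓
(H, E): H before E ✓
(H, G): H before G ✓
(H, K): H before K ✓
(H, N): H before N ✓
(K, E): K before E ✓
(K, G): K before G ✓
(N, G): N before G ✓
(Q, B): Q before B ✓
(Q, E): Q before E ✓
(Q, G): Q before G ✓
Count: 14.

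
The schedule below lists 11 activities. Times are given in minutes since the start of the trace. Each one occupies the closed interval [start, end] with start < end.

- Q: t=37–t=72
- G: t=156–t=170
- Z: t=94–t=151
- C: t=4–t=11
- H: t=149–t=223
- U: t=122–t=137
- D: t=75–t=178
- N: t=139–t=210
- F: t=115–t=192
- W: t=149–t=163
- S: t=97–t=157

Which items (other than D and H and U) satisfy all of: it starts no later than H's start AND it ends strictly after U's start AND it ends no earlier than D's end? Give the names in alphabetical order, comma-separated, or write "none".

Conditions: its start is no later than H's start (X.start <= t=149) AND its end is strictly after U's start (X.end > t=122) AND its end is no earlier than D's end (X.end >= t=178).
C: start t=4 <= t=149? ✓; end t=11 > t=122? ✗; end t=11 >= t=178? ✗ → no.
F: start t=115 <= t=149? ✓; end t=192 > t=122? ✓; end t=192 >= t=178? ✓ → yes.
G: start t=156 <= t=149? ✗; end t=170 > t=122? ✓; end t=170 >= t=178? ✗ → no.
N: start t=139 <= t=149? ✓; end t=210 > t=122? ✓; end t=210 >= t=178? ✓ → yes.
Q: start t=37 <= t=149? ✓; end t=72 > t=122? ✗; end t=72 >= t=178? ✗ → no.
S: start t=97 <= t=149? ✓; end t=157 > t=122? ✓; end t=157 >= t=178? ✗ → no.
W: start t=149 <= t=149? ✓; end t=163 > t=122? ✓; end t=163 >= t=178? ✗ → no.
Z: start t=94 <= t=149? ✓; end t=151 > t=122? ✓; end t=151 >= t=178? ✗ → no.
Result: F, N.

F, N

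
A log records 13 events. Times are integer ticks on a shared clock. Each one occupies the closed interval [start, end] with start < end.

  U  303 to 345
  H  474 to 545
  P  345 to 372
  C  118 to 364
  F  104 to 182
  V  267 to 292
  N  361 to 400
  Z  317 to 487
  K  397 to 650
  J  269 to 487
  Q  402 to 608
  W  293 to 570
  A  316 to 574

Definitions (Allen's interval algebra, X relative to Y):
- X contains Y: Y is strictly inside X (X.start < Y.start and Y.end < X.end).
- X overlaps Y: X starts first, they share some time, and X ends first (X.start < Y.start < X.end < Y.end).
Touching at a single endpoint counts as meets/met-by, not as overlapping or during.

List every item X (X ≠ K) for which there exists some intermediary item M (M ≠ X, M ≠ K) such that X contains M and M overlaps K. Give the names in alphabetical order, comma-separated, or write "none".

Target K = [397, 650].
Intermediaries M with M overlaps K: A, J, N, W, Z.
Via A — items with X contains A: none.
Via J — items with X contains J: none.
Via N — items with X contains N: A, J, W, Z.
Via W — items with X contains W: none.
Via Z — items with X contains Z: A, W.
Union: A, J, W, Z.

A, J, W, Z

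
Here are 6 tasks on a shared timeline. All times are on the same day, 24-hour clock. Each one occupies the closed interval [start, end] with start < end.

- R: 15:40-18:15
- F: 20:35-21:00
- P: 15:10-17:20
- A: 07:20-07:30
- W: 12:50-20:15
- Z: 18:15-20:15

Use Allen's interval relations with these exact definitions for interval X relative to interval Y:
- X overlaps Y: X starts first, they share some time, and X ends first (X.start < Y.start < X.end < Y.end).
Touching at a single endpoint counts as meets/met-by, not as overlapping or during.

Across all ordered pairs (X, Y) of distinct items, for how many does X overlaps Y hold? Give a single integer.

1

Checking all 30 ordered pairs for relation 'overlaps'; matching pairs in alphabetical order:
(P, R): P overlaps R ✓
Count: 1.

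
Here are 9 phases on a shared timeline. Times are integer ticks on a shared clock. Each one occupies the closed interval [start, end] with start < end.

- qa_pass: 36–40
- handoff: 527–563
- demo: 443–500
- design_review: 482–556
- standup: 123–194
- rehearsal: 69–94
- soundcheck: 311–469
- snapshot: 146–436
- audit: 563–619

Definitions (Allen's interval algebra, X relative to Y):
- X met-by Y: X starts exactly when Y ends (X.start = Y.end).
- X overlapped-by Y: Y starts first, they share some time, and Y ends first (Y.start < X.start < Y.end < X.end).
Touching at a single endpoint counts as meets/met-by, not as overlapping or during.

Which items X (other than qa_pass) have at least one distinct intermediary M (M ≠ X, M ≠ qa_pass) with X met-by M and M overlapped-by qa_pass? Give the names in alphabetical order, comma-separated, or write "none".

none

Target qa_pass = [36, 40].
Intermediaries M with M overlapped-by qa_pass: none.
Union: none.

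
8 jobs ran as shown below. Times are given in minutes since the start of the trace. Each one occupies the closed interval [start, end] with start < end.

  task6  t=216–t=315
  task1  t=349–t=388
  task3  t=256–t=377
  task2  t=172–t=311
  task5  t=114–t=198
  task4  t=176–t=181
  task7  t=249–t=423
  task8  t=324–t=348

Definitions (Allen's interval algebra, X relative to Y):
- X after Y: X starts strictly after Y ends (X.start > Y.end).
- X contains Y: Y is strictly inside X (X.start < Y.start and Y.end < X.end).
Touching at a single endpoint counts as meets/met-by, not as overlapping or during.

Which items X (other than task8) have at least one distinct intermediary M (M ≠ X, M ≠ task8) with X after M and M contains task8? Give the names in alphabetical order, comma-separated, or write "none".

none

Target task8 = [t=324, t=348].
Intermediaries M with M contains task8: task3, task7.
Via task3 — items with X after task3: none.
Via task7 — items with X after task7: none.
Union: none.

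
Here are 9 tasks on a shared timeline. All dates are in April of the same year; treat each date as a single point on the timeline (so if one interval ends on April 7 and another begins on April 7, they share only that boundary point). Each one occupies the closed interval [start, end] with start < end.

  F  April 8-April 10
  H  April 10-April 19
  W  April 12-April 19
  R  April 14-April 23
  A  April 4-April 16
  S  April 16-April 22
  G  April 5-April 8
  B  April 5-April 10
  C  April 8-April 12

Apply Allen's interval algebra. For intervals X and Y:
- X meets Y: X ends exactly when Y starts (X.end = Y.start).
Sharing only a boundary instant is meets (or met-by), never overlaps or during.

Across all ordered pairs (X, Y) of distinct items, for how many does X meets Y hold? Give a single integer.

Checking all 72 ordered pairs for relation 'meets'; matching pairs in alphabetical order:
(A, S): A meets S ✓
(B, H): B meets H ✓
(C, W): C meets W ✓
(F, H): F meets H ✓
(G, C): G meets C ✓
(G, F): G meets F ✓
Count: 6.

6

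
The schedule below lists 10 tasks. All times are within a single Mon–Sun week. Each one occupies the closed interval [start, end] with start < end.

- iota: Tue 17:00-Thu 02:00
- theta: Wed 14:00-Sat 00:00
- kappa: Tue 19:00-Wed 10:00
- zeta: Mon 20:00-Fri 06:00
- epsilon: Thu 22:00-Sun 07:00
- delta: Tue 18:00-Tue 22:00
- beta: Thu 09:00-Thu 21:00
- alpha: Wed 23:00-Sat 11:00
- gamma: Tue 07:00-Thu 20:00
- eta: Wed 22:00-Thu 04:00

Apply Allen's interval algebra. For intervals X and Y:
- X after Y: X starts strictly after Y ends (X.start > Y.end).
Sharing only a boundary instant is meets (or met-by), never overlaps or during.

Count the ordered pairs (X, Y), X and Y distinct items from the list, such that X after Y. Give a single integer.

16

Checking all 90 ordered pairs for relation 'after'; matching pairs in alphabetical order:
(alpha, delta): alpha after delta ✓
(alpha, kappa): alpha after kappa ✓
(beta, delta): beta after delta ✓
(beta, eta): beta after eta ✓
(beta, iota): beta after iota ✓
(beta, kappa): beta after kappa ✓
(epsilon, beta): epsilon after beta ✓
(epsilon, delta): epsilon after delta ✓
(epsilon, eta): epsilon after eta ✓
(epsilon, gamma): epsilon after gamma ✓
(epsilon, iota): epsilon after iota ✓
(epsilon, kappa): epsilon after kappa ✓
(eta, delta): eta after delta ✓
(eta, kappa): eta after kappa ✓
(theta, delta): theta after delta ✓
(theta, kappa): theta after kappa ✓
Count: 16.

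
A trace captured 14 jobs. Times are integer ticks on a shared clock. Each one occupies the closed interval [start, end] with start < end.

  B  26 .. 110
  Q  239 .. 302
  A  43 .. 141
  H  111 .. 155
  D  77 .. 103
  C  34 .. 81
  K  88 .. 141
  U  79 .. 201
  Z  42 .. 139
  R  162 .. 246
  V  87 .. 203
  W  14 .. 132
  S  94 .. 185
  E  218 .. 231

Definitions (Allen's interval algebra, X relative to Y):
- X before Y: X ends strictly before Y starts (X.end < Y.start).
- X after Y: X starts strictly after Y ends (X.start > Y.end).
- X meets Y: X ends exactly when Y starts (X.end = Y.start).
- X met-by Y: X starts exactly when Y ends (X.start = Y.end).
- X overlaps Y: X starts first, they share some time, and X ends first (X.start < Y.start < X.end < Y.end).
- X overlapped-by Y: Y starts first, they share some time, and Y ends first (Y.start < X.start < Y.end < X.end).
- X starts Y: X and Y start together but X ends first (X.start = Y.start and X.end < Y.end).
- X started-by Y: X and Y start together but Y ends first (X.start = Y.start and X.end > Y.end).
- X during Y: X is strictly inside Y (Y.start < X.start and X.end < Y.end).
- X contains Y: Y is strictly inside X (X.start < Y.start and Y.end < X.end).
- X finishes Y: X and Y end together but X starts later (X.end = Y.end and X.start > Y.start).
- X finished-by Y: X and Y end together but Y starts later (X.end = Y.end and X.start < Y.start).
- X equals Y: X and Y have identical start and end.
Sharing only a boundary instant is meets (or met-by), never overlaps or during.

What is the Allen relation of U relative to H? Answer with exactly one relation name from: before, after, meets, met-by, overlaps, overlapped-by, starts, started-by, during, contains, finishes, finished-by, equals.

contains

U = [79, 201]; H = [111, 155].
Compare endpoints: U.start < H.start, U.start < H.end, U.end > H.start, U.end > H.end.
That pattern is 'contains'.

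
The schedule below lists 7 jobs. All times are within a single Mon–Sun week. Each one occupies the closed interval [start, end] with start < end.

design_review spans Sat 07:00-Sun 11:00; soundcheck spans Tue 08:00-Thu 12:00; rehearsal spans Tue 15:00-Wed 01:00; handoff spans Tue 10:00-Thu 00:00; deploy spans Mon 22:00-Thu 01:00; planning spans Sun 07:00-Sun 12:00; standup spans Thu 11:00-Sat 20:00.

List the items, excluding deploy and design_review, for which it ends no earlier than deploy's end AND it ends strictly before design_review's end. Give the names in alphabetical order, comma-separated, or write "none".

Conditions: its end is no earlier than deploy's end (X.end >= Thu 01:00) AND its end is strictly before design_review's end (X.end < Sun 11:00).
handoff: end Thu 00:00 >= Thu 01:00? ✗; end Thu 00:00 < Sun 11:00? ✓ → no.
planning: end Sun 12:00 >= Thu 01:00? ✓; end Sun 12:00 < Sun 11:00? ✗ → no.
rehearsal: end Wed 01:00 >= Thu 01:00? ✗; end Wed 01:00 < Sun 11:00? ✓ → no.
soundcheck: end Thu 12:00 >= Thu 01:00? ✓; end Thu 12:00 < Sun 11:00? ✓ → yes.
standup: end Sat 20:00 >= Thu 01:00? ✓; end Sat 20:00 < Sun 11:00? ✓ → yes.
Result: soundcheck, standup.

soundcheck, standup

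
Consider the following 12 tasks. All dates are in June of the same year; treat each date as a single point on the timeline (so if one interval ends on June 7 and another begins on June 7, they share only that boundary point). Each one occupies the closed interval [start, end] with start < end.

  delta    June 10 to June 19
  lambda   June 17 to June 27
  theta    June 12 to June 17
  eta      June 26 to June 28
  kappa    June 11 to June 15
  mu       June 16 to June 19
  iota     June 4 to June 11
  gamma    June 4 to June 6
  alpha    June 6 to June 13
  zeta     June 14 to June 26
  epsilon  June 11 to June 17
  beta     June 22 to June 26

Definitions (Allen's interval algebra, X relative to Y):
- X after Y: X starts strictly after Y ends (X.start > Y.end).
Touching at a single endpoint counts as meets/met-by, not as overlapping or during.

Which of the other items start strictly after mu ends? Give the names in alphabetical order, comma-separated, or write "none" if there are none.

Target mu = [June 16, June 19].
alpha [June 6, June 13] → before → no.
beta [June 22, June 26] → after → yes.
delta [June 10, June 19] → finished-by → no.
epsilon [June 11, June 17] → overlaps → no.
eta [June 26, June 28] → after → yes.
gamma [June 4, June 6] → before → no.
iota [June 4, June 11] → before → no.
kappa [June 11, June 15] → before → no.
lambda [June 17, June 27] → overlapped-by → no.
theta [June 12, June 17] → overlaps → no.
zeta [June 14, June 26] → contains → no.
Result: beta, eta.

beta, eta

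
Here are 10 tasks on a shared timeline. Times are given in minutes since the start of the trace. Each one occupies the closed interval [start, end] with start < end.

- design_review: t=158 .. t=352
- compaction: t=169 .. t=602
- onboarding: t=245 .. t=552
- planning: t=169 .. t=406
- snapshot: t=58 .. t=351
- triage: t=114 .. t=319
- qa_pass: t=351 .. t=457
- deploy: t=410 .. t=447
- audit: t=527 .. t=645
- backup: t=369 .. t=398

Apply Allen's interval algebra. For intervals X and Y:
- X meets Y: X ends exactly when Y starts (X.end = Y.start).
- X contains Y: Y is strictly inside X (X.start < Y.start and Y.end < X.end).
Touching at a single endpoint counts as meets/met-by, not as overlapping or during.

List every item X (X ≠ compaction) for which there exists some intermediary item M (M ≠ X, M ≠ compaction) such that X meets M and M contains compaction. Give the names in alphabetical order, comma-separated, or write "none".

Target compaction = [t=169, t=602].
Intermediaries M with M contains compaction: none.
Union: none.

none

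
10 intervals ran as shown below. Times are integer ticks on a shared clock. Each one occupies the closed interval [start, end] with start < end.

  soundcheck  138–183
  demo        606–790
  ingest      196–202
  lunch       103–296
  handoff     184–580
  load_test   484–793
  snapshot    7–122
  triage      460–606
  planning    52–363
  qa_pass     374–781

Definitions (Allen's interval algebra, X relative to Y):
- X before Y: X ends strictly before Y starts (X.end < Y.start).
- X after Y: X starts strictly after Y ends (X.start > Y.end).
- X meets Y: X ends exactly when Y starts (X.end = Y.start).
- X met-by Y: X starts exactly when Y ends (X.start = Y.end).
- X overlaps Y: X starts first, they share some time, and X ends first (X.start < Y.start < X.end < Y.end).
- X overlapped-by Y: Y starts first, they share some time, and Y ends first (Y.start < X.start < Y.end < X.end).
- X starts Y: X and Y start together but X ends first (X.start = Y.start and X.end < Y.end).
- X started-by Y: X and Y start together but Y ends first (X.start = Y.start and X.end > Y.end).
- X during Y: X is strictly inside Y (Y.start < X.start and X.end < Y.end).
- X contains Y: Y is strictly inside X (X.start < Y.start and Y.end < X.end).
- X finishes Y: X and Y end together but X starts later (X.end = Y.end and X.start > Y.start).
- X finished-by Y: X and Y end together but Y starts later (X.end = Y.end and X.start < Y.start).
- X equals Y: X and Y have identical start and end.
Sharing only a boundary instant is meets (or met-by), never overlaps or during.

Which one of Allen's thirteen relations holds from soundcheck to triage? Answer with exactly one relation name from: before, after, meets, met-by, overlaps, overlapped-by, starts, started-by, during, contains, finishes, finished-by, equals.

soundcheck = [138, 183]; triage = [460, 606].
Compare endpoints: soundcheck.start < triage.start, soundcheck.start < triage.end, soundcheck.end < triage.start, soundcheck.end < triage.end.
That pattern is 'before'.

before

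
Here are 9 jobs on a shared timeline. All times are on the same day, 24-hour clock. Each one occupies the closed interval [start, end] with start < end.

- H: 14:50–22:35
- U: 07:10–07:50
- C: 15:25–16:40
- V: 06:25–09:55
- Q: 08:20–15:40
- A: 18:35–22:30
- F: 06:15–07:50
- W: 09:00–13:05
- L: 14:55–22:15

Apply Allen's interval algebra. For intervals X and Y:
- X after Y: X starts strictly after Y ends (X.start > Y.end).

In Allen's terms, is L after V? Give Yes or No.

L = [14:55, 22:15], V = [06:25, 09:55].
Actual relation of L to V: after.
Asked whether 'after' holds → Yes.

Yes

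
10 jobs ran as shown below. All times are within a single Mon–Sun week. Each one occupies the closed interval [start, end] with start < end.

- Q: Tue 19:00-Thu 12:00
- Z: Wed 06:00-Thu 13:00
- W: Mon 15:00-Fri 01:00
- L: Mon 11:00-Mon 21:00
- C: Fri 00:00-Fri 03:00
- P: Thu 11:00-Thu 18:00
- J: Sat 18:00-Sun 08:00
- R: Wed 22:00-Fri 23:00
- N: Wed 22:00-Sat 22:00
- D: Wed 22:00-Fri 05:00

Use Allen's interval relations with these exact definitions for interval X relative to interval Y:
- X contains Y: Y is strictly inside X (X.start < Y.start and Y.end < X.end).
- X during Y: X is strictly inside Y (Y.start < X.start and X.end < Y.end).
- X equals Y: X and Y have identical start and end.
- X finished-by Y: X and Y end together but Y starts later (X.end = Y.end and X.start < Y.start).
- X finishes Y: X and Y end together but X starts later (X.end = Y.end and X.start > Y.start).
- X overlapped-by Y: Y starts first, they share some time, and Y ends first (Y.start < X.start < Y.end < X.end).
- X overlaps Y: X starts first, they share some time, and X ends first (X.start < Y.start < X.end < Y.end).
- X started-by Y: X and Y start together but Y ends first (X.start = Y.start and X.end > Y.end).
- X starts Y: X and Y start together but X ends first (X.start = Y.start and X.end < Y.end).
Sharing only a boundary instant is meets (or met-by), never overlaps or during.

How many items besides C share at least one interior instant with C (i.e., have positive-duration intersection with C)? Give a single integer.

Target C = [Fri 00:00, Fri 03:00].
D [Wed 22:00, Fri 05:00] → contains → counts.
J [Sat 18:00, Sun 08:00] → after → no.
L [Mon 11:00, Mon 21:00] → before → no.
N [Wed 22:00, Sat 22:00] → contains → counts.
P [Thu 11:00, Thu 18:00] → before → no.
Q [Tue 19:00, Thu 12:00] → before → no.
R [Wed 22:00, Fri 23:00] → contains → counts.
W [Mon 15:00, Fri 01:00] → overlaps → counts.
Z [Wed 06:00, Thu 13:00] → before → no.
Total: 4.

4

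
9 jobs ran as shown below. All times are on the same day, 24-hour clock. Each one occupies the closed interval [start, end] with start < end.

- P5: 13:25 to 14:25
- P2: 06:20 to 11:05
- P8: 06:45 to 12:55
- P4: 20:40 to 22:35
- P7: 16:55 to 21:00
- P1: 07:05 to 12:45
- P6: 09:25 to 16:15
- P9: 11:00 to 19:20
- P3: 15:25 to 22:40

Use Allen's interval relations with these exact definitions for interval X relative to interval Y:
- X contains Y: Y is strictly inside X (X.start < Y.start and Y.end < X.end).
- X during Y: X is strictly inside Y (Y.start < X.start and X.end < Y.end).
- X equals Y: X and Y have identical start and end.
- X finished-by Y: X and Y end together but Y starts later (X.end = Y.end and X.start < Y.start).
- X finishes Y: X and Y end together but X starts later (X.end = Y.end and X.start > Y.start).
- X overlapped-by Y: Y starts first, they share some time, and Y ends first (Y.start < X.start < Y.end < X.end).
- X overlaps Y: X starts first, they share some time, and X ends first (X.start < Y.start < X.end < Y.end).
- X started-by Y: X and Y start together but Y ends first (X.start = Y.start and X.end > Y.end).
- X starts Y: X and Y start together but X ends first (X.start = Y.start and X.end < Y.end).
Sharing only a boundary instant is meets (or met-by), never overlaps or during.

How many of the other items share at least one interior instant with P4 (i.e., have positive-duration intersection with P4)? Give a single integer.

Target P4 = [20:40, 22:35].
P1 [07:05, 12:45] → before → no.
P2 [06:20, 11:05] → before → no.
P3 [15:25, 22:40] → contains → counts.
P5 [13:25, 14:25] → before → no.
P6 [09:25, 16:15] → before → no.
P7 [16:55, 21:00] → overlaps → counts.
P8 [06:45, 12:55] → before → no.
P9 [11:00, 19:20] → before → no.
Total: 2.

2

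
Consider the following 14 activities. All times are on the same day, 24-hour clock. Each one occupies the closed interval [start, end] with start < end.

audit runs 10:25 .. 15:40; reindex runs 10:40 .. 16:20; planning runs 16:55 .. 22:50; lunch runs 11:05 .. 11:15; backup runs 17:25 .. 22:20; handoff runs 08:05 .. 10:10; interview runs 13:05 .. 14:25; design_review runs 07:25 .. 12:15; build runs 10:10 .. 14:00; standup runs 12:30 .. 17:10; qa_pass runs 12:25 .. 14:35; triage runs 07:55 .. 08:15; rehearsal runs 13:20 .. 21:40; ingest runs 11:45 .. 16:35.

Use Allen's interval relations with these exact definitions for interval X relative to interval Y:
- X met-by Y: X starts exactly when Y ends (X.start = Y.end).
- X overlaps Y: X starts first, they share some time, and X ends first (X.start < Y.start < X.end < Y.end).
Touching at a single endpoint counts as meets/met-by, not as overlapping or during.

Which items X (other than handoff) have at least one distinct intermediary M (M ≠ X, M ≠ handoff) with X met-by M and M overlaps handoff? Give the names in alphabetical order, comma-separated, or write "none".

none

Target handoff = [08:05, 10:10].
Intermediaries M with M overlaps handoff: triage.
Via triage — items with X met-by triage: none.
Union: none.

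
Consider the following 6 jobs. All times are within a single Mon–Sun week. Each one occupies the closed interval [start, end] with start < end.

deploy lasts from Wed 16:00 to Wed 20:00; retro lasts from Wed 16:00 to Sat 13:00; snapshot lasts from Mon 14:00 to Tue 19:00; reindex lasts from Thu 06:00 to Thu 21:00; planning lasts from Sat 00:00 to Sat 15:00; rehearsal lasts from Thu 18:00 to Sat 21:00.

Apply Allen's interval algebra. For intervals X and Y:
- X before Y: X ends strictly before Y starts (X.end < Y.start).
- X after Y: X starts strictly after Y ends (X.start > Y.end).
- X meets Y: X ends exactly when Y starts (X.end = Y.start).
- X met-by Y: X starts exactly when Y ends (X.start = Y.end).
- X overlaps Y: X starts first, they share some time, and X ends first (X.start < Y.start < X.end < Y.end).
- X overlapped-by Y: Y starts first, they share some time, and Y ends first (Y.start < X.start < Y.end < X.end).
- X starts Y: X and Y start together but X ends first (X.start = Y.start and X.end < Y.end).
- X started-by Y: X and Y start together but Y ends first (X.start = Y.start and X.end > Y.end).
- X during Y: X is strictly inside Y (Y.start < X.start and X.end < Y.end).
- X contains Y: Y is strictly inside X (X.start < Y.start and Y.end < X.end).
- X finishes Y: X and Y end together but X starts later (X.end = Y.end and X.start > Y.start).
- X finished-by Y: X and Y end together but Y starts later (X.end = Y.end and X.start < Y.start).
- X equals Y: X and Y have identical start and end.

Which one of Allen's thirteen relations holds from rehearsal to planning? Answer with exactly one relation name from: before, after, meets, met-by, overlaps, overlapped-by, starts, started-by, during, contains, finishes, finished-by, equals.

contains

rehearsal = [Thu 18:00, Sat 21:00]; planning = [Sat 00:00, Sat 15:00].
Compare endpoints: rehearsal.start < planning.start, rehearsal.start < planning.end, rehearsal.end > planning.start, rehearsal.end > planning.end.
That pattern is 'contains'.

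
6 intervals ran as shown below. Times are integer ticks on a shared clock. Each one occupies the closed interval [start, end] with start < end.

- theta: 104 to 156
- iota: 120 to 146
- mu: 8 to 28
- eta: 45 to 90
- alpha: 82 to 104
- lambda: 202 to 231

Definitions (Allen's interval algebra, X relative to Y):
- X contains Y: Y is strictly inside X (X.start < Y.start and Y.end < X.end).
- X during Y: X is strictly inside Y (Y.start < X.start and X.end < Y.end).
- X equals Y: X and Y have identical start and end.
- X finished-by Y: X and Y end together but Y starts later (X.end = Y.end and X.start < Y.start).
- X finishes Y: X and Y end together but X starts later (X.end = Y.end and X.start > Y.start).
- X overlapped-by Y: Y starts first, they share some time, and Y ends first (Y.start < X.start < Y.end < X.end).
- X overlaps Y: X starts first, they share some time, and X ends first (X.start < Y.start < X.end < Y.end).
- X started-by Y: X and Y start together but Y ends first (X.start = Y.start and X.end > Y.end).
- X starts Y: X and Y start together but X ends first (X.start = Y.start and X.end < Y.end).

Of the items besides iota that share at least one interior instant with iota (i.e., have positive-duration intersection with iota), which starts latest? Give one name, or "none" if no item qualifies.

theta

Target iota = [120, 146].
alpha [82, 104] → before → excluded.
eta [45, 90] → before → excluded.
lambda [202, 231] → after → excluded.
mu [8, 28] → before → excluded.
theta [104, 156] → contains → candidate.
Among candidates, latest start is 104 → theta.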